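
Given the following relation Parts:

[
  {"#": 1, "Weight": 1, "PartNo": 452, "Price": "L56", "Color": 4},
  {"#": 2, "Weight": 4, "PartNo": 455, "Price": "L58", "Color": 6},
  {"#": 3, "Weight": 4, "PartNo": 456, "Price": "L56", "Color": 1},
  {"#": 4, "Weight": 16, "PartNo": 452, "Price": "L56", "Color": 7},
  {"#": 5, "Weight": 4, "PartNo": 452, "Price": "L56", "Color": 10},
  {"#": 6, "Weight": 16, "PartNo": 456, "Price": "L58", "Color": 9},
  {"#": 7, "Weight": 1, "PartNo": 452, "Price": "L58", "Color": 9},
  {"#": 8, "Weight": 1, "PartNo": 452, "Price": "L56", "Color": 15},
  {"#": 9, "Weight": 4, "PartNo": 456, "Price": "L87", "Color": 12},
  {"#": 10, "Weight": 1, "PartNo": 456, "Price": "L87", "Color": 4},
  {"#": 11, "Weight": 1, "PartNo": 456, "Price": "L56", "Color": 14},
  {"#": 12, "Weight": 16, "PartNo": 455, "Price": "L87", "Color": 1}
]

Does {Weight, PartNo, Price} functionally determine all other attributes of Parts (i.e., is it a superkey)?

Rows 1 and 8 have the same {Weight, PartNo, Price} value (Weight=1, PartNo=452, Price=L56) but are distinct tuples, so {Weight, PartNo, Price} does not determine every attribute — not a superkey.

No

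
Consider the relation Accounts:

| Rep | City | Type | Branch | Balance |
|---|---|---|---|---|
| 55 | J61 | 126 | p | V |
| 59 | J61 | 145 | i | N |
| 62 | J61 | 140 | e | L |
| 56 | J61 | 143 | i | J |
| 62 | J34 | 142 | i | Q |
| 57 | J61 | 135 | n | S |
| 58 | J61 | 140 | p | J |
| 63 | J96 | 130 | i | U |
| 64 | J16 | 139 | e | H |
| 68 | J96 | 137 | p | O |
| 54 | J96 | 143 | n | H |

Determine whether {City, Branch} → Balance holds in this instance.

(City=J61, Branch=p): 2 rows → Balance takes values {V, J} — violation
(City=J61, Branch=i): 2 rows → Balance takes values {N, J} — violation
(City=J61, Branch=e): 1 row → Balance = L ✓
(City=J34, Branch=i): 1 row → Balance = Q ✓
(City=J61, Branch=n): 1 row → Balance = S ✓
(City=J96, Branch=i): 1 row → Balance = U ✓
(City=J16, Branch=e): 1 row → Balance = H ✓
(City=J96, Branch=p): 1 row → Balance = O ✓
(City=J96, Branch=n): 1 row → Balance = H ✓
Two rows agree on {City, Branch} but differ on Balance, so {City, Branch} → Balance does not hold.

No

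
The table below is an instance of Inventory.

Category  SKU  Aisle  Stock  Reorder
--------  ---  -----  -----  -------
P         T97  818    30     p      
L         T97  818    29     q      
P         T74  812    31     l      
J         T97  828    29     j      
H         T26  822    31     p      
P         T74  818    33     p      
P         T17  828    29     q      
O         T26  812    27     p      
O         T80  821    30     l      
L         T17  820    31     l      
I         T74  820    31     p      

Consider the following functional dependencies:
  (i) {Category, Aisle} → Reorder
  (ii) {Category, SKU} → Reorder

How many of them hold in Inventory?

(i) {Category, Aisle} → Reorder: every LHS value maps to a single RHS value — holds.
(ii) {Category, SKU} → Reorder: (Category=P, SKU=T74): 2 rows → Reorder takes values {l, p} — violation — fails.
1 of the 2 dependencies holds.

1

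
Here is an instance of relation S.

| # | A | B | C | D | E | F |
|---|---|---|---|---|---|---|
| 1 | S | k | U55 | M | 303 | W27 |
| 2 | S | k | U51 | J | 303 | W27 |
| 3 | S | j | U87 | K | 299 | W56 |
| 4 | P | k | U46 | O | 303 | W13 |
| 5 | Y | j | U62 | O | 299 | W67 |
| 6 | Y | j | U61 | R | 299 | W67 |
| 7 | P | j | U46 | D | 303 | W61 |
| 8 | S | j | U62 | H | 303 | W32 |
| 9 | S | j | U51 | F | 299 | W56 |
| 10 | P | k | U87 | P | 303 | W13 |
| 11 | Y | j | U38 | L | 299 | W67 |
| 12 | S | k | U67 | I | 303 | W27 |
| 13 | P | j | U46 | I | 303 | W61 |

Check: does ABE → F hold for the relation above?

Yes

(A=S, B=k, E=303): rows 1, 2, 12 → F = W27, W27, W27 ✓
(A=S, B=j, E=299): rows 3, 9 → F = W56, W56 ✓
(A=P, B=k, E=303): rows 4, 10 → F = W13, W13 ✓
(A=Y, B=j, E=299): rows 5, 6, 11 → F = W67, W67, W67 ✓
(A=P, B=j, E=303): rows 7, 13 → F = W61, W61 ✓
(A=S, B=j, E=303): row 8 → F = W32 ✓
Every ABE value is associated with a single F value, so ABE → F holds.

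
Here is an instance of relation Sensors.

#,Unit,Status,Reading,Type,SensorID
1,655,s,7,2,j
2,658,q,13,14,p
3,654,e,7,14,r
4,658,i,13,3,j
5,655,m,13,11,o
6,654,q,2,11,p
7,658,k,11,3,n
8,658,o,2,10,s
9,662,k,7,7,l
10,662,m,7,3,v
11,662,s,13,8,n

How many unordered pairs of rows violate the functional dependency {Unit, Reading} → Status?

(Unit=658, Reading=13): violating pairs (2,4) — 1 pair.
(Unit=662, Reading=7): violating pairs (9,10) — 1 pair.

2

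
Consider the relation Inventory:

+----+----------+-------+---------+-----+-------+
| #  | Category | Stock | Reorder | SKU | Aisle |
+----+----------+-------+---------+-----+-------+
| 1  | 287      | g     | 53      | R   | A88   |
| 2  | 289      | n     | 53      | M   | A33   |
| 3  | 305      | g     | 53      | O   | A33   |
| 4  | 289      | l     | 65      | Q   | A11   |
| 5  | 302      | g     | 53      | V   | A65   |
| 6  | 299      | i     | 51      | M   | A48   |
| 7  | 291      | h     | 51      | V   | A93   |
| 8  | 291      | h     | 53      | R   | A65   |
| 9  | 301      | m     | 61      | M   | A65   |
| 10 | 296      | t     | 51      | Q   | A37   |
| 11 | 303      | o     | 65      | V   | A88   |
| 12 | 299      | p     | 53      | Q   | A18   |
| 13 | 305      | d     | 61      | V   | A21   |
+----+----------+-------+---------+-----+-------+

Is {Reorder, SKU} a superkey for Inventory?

Rows 1 and 8 have the same {Reorder, SKU} value (Reorder=53, SKU=R) but are distinct tuples, so {Reorder, SKU} does not determine every attribute — not a superkey.

No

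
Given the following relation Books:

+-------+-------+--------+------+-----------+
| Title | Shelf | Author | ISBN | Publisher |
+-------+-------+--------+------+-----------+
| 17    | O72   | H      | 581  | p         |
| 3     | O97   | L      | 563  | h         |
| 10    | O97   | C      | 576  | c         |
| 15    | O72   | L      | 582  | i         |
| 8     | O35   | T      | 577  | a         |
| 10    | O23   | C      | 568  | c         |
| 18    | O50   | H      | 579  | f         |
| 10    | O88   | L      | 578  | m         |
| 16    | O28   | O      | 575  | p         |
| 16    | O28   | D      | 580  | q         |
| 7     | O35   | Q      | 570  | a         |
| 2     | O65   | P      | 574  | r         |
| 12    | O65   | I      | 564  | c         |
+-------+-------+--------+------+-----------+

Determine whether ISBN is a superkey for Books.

Yes

All 13 rows have distinct ISBN values, so ISBN → (all attributes) holds and ISBN is a superkey.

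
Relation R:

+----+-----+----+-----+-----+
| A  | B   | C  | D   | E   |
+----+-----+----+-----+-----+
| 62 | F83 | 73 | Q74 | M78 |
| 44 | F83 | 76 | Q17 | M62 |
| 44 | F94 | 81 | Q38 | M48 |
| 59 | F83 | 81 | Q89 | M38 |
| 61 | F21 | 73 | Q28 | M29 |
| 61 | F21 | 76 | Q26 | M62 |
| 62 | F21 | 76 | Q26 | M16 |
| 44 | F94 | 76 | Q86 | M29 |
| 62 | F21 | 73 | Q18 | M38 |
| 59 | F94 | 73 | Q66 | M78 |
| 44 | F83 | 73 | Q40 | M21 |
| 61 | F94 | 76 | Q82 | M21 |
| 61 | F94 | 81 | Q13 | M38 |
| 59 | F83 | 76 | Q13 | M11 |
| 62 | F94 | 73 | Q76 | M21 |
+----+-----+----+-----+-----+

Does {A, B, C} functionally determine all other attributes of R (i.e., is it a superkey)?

All 15 rows have distinct {A, B, C} values, so {A, B, C} → (all attributes) holds and {A, B, C} is a superkey.

Yes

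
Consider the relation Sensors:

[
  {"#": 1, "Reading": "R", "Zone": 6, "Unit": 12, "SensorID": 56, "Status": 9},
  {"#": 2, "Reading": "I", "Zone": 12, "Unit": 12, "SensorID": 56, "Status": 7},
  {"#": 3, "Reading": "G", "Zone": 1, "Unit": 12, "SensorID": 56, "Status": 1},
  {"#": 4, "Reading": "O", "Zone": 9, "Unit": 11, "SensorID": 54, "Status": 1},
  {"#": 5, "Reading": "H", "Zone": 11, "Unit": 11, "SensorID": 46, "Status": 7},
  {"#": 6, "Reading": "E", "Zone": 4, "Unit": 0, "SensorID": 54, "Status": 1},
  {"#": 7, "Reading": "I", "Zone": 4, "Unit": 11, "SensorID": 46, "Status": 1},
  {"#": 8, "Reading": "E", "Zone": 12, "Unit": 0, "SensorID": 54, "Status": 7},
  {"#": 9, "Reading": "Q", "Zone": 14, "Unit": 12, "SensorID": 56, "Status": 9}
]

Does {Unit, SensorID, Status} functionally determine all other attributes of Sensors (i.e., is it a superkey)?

Rows 1 and 9 have the same {Unit, SensorID, Status} value (Unit=12, SensorID=56, Status=9) but are distinct tuples, so {Unit, SensorID, Status} does not determine every attribute — not a superkey.

No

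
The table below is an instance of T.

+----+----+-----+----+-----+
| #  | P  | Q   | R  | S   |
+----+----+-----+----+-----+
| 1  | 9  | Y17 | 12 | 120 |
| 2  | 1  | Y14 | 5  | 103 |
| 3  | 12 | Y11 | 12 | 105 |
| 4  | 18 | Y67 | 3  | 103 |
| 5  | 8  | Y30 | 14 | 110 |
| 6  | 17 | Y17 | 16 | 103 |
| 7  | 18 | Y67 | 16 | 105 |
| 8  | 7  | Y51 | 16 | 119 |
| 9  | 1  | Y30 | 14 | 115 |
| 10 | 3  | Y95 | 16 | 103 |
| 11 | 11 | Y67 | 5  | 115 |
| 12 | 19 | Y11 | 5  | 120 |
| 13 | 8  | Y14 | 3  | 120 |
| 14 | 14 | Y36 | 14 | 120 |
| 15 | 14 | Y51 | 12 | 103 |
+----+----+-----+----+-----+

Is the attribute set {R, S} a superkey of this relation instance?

No

Rows 6 and 10 have the same {R, S} value (R=16, S=103) but are distinct tuples, so {R, S} does not determine every attribute — not a superkey.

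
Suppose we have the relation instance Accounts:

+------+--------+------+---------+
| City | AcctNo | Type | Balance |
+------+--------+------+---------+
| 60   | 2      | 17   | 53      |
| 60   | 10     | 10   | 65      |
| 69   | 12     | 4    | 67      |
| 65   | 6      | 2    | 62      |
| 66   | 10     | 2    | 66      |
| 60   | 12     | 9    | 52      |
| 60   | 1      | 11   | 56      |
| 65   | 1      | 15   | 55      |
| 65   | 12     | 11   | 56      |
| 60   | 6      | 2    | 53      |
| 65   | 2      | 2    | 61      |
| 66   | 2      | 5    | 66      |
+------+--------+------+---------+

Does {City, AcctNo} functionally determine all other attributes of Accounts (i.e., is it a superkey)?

All 12 rows have distinct {City, AcctNo} values, so {City, AcctNo} → (all attributes) holds and {City, AcctNo} is a superkey.

Yes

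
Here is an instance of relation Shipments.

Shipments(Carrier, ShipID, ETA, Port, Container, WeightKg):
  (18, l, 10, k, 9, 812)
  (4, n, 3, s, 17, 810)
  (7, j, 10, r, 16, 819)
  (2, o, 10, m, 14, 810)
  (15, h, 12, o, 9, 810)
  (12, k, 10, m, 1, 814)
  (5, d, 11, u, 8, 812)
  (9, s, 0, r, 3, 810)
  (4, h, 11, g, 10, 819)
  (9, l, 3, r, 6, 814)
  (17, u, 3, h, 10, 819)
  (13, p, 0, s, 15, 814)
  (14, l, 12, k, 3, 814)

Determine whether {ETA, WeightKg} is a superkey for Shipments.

Yes

All 13 rows have distinct {ETA, WeightKg} values, so {ETA, WeightKg} → (all attributes) holds and {ETA, WeightKg} is a superkey.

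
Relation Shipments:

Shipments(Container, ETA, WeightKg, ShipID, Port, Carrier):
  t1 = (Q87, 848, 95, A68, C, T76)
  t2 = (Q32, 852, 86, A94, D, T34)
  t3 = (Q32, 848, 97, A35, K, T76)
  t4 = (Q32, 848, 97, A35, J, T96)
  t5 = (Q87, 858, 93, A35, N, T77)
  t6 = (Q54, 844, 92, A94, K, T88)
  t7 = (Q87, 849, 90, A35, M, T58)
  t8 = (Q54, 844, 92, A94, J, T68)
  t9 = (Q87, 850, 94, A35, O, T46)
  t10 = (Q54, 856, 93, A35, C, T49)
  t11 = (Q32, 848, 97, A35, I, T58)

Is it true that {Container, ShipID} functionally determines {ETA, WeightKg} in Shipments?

(Container=Q87, ShipID=A68): row 1 → {ETA,WeightKg} = (848, 95) ✓
(Container=Q32, ShipID=A94): row 2 → {ETA,WeightKg} = (852, 86) ✓
(Container=Q32, ShipID=A35): rows 3, 4, 11 → {ETA,WeightKg} = (848, 97), (848, 97), (848, 97) ✓
(Container=Q87, ShipID=A35): rows 5, 7, 9 → {ETA,WeightKg} takes values {(858, 93), (849, 90), (850, 94)} — violation
(Container=Q54, ShipID=A94): rows 6, 8 → {ETA,WeightKg} = (844, 92), (844, 92) ✓
(Container=Q54, ShipID=A35): row 10 → {ETA,WeightKg} = (856, 93) ✓
Two rows agree on {Container, ShipID} but differ on {ETA, WeightKg}, so {Container, ShipID} -> {ETA, WeightKg} does not hold.

No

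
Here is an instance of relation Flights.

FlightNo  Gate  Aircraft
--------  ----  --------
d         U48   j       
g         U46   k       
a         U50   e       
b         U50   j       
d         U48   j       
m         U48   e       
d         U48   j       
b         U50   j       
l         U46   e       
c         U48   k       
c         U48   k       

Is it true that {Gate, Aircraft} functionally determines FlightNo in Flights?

Yes

(Gate=U48, Aircraft=j): 3 rows → FlightNo = d, d, d ✓
(Gate=U46, Aircraft=k): 1 row → FlightNo = g ✓
(Gate=U50, Aircraft=e): 1 row → FlightNo = a ✓
(Gate=U50, Aircraft=j): 2 rows → FlightNo = b, b ✓
(Gate=U48, Aircraft=e): 1 row → FlightNo = m ✓
(Gate=U46, Aircraft=e): 1 row → FlightNo = l ✓
(Gate=U48, Aircraft=k): 2 rows → FlightNo = c, c ✓
Every {Gate, Aircraft} value is associated with a single FlightNo value, so {Gate, Aircraft} → FlightNo holds.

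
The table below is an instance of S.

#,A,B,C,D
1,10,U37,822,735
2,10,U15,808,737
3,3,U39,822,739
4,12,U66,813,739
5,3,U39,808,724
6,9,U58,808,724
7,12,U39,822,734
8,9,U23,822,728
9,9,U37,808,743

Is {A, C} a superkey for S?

No

Rows 6 and 9 have the same {A, C} value (A=9, C=808) but are distinct tuples, so {A, C} does not determine every attribute — not a superkey.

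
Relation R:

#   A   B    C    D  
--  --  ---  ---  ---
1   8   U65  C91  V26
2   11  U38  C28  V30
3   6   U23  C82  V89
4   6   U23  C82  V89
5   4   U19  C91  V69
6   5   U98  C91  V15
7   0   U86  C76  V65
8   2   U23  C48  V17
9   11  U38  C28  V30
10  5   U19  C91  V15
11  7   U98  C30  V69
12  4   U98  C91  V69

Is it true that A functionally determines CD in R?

Yes

A=8: row 1 → {C,D} = (C91, V26) ✓
A=11: rows 2, 9 → {C,D} = (C28, V30), (C28, V30) ✓
A=6: rows 3, 4 → {C,D} = (C82, V89), (C82, V89) ✓
A=4: rows 5, 12 → {C,D} = (C91, V69), (C91, V69) ✓
A=5: rows 6, 10 → {C,D} = (C91, V15), (C91, V15) ✓
A=0: row 7 → {C,D} = (C76, V65) ✓
A=2: row 8 → {C,D} = (C48, V17) ✓
A=7: row 11 → {C,D} = (C30, V69) ✓
Every A value is associated with a single CD value, so A → CD holds.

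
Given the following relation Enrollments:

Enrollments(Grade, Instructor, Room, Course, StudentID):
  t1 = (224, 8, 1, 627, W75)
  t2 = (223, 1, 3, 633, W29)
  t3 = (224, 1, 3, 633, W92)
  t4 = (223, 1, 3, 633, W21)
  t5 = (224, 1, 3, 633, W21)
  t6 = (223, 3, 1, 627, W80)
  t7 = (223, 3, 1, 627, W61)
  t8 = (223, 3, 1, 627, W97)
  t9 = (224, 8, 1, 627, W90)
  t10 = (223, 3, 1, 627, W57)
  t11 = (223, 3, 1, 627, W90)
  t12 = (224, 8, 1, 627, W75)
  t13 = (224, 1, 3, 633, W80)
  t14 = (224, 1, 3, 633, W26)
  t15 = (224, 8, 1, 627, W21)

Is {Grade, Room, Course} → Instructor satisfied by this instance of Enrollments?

Yes

(Grade=224, Room=1, Course=627): rows 1, 9, 12, 15 → Instructor = 8, 8, 8, 8 ✓
(Grade=223, Room=3, Course=633): rows 2, 4 → Instructor = 1, 1 ✓
(Grade=224, Room=3, Course=633): rows 3, 5, 13, 14 → Instructor = 1, 1, 1, 1 ✓
(Grade=223, Room=1, Course=627): rows 6, 7, 8, 10, 11 → Instructor = 3, 3, 3, 3, 3 ✓
Every {Grade, Room, Course} value is associated with a single Instructor value, so {Grade, Room, Course} → Instructor holds.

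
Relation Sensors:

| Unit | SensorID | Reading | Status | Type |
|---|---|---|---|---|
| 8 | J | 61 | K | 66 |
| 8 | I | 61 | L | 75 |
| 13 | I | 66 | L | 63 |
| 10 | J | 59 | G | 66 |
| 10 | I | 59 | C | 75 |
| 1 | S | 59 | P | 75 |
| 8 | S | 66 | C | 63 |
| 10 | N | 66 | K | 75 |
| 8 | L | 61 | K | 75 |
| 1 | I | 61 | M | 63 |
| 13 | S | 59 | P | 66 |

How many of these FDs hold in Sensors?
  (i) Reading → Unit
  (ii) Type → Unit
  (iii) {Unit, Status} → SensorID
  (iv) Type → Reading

(i) Reading → Unit: Reading=61: 4 rows → Unit takes values {8, 1} — violation; Reading=66: 3 rows → Unit takes values {13, 8, 10} — violation; Reading=59: 4 rows → Unit takes values {10, 1, 13} — violation — fails.
(ii) Type → Unit: Type=66: 3 rows → Unit takes values {8, 10, 13} — violation; Type=75: 5 rows → Unit takes values {8, 10, 1} — violation; Type=63: 3 rows → Unit takes values {13, 8, 1} — violation — fails.
(iii) {Unit, Status} → SensorID: (Unit=8, Status=K): 2 rows → SensorID takes values {J, L} — violation — fails.
(iv) Type → Reading: Type=66: 3 rows → Reading takes values {61, 59} — violation; Type=75: 5 rows → Reading takes values {61, 59, 66} — violation; Type=63: 3 rows → Reading takes values {66, 61} — violation — fails.
None of the 4 dependencies hold.

0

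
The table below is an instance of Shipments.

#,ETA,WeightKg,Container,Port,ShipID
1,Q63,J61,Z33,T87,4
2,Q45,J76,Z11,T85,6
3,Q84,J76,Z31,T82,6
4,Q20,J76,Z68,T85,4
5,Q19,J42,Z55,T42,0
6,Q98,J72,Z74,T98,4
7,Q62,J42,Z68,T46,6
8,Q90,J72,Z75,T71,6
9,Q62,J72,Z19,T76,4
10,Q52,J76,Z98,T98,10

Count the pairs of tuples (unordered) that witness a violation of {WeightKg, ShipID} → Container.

2

(WeightKg=J76, ShipID=6): violating pairs (2,3) — 1 pair.
(WeightKg=J72, ShipID=4): violating pairs (6,9) — 1 pair.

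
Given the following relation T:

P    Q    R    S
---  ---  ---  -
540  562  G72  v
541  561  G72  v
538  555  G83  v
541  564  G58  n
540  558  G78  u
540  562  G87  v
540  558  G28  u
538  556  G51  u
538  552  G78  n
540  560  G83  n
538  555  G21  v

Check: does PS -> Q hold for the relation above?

(P=540, S=v): 2 rows → Q = 562, 562 ✓
(P=541, S=v): 1 row → Q = 561 ✓
(P=538, S=v): 2 rows → Q = 555, 555 ✓
(P=541, S=n): 1 row → Q = 564 ✓
(P=540, S=u): 2 rows → Q = 558, 558 ✓
(P=538, S=u): 1 row → Q = 556 ✓
(P=538, S=n): 1 row → Q = 552 ✓
(P=540, S=n): 1 row → Q = 560 ✓
Every PS value is associated with a single Q value, so PS -> Q holds.

Yes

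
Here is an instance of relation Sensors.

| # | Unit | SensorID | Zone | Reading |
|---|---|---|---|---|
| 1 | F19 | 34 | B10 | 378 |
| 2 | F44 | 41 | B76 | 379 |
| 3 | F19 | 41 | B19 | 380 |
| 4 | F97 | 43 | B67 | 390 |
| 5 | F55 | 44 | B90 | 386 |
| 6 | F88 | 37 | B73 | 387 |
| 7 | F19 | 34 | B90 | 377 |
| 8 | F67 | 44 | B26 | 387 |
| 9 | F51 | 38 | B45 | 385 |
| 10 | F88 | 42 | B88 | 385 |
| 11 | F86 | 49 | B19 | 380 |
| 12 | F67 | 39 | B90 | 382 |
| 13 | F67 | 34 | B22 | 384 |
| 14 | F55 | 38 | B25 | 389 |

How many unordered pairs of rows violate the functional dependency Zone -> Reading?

Zone=B19: all 2 rows agree on Reading — 0 pairs.
Zone=B90: violating pairs (5,7), (5,12), (7,12) — 3 pairs.

3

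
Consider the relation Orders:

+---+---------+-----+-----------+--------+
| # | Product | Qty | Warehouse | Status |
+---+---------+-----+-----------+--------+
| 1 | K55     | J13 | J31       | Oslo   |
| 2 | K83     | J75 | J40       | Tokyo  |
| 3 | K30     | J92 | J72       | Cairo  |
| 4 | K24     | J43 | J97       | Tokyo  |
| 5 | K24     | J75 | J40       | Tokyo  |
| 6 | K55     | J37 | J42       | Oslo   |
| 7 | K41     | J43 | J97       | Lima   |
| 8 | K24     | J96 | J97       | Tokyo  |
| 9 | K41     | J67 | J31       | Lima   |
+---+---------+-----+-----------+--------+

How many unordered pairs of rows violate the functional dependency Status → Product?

3

Status=Oslo: all 2 rows agree on Product — 0 pairs.
Status=Tokyo: violating pairs (2,4), (2,5), (2,8) — 3 pairs.
Status=Lima: all 2 rows agree on Product — 0 pairs.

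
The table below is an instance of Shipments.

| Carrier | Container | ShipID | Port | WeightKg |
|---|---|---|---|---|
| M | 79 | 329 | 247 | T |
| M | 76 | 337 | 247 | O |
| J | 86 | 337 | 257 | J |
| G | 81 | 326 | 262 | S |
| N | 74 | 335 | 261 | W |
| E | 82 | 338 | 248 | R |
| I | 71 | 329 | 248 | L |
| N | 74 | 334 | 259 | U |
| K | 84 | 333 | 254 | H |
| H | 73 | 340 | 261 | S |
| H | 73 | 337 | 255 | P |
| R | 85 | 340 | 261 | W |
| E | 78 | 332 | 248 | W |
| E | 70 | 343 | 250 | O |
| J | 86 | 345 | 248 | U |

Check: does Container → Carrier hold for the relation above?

Container=79: 1 row → Carrier = M ✓
Container=76: 1 row → Carrier = M ✓
Container=86: 2 rows → Carrier = J, J ✓
Container=81: 1 row → Carrier = G ✓
Container=74: 2 rows → Carrier = N, N ✓
Container=82: 1 row → Carrier = E ✓
Container=71: 1 row → Carrier = I ✓
Container=84: 1 row → Carrier = K ✓
Container=73: 2 rows → Carrier = H, H ✓
Container=85: 1 row → Carrier = R ✓
Container=78: 1 row → Carrier = E ✓
Container=70: 1 row → Carrier = E ✓
Every Container value is associated with a single Carrier value, so Container → Carrier holds.

Yes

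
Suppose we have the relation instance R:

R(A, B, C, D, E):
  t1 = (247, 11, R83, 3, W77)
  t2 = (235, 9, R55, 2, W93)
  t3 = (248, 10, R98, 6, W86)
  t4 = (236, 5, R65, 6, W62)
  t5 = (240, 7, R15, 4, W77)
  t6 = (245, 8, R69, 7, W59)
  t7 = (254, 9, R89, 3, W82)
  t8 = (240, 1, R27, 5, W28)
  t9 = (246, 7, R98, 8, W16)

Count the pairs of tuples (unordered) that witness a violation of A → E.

A=240: violating pairs (5,8) — 1 pair.

1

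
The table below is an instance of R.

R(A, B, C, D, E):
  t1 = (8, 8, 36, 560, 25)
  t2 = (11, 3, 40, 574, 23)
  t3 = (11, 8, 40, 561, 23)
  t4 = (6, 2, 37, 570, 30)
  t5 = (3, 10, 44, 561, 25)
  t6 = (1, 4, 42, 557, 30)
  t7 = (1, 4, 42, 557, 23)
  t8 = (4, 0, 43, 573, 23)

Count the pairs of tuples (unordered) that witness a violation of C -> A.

0

C=40: all 2 rows agree on A — 0 pairs.
C=42: all 2 rows agree on A — 0 pairs.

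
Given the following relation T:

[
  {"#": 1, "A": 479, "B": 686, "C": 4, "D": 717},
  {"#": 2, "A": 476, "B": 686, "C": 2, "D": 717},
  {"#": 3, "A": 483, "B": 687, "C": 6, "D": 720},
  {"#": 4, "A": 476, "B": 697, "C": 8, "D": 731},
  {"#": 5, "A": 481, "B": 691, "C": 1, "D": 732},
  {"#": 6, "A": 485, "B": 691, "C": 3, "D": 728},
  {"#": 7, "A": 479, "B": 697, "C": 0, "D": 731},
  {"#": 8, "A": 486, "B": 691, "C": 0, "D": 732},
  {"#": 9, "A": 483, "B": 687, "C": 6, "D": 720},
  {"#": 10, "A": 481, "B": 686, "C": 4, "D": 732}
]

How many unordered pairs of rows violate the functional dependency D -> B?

D=717: all 2 rows agree on B — 0 pairs.
D=720: all 2 rows agree on B — 0 pairs.
D=731: all 2 rows agree on B — 0 pairs.
D=732: violating pairs (5,10), (8,10) — 2 pairs.

2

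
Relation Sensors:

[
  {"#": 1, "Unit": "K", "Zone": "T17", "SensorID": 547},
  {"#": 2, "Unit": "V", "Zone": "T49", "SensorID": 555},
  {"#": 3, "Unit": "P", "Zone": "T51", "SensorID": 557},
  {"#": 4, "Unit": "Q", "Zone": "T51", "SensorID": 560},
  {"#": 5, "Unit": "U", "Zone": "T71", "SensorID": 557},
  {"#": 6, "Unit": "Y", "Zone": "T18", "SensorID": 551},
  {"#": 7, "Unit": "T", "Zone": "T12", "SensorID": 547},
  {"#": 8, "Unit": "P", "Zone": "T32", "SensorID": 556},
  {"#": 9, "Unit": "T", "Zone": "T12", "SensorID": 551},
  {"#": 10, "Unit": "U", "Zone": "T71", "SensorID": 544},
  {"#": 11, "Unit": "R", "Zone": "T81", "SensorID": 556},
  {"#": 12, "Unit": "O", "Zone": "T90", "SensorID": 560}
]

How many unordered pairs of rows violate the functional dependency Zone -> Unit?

1

Zone=T51: violating pairs (3,4) — 1 pair.
Zone=T71: all 2 rows agree on Unit — 0 pairs.
Zone=T12: all 2 rows agree on Unit — 0 pairs.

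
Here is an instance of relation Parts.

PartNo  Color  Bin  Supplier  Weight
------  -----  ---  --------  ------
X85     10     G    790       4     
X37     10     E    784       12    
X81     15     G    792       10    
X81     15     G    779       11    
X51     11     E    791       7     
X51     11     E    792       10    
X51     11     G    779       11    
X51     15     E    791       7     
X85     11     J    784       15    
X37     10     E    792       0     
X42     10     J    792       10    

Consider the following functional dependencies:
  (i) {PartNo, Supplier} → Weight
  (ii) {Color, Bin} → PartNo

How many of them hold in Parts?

2

(i) {PartNo, Supplier} → Weight: every LHS value maps to a single RHS value — holds.
(ii) {Color, Bin} → PartNo: every LHS value maps to a single RHS value — holds.
2 of the 2 dependencies hold.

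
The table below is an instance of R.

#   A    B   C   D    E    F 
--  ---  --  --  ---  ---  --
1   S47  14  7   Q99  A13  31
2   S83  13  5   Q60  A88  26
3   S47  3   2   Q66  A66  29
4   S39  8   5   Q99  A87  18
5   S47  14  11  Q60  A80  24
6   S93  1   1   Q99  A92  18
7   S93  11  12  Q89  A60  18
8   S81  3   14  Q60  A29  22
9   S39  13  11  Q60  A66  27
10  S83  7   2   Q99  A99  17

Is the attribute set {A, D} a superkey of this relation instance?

All 10 rows have distinct {A, D} values, so {A, D} → (all attributes) holds and {A, D} is a superkey.

Yes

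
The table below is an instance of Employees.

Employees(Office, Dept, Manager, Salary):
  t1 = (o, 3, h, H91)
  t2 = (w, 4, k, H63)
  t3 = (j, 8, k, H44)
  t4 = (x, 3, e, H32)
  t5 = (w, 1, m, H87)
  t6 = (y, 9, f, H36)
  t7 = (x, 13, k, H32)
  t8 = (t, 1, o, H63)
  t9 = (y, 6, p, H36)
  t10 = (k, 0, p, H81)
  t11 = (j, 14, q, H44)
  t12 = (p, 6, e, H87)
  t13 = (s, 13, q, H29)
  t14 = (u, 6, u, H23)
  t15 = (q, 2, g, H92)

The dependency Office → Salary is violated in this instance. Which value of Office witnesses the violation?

Office=o: row 1 → Salary = H91 ✓
Office=w: rows 2, 5 → Salary takes values {H63, H87} — violation
Office=j: rows 3, 11 → Salary = H44, H44 ✓
Office=x: rows 4, 7 → Salary = H32, H32 ✓
Office=y: rows 6, 9 → Salary = H36, H36 ✓
Office=t: row 8 → Salary = H63 ✓
Office=k: row 10 → Salary = H81 ✓
Office=p: row 12 → Salary = H87 ✓
Office=s: row 13 → Salary = H29 ✓
Office=u: row 14 → Salary = H23 ✓
Office=q: row 15 → Salary = H92 ✓
The only Office value with inconsistent Salary is Office=w.

w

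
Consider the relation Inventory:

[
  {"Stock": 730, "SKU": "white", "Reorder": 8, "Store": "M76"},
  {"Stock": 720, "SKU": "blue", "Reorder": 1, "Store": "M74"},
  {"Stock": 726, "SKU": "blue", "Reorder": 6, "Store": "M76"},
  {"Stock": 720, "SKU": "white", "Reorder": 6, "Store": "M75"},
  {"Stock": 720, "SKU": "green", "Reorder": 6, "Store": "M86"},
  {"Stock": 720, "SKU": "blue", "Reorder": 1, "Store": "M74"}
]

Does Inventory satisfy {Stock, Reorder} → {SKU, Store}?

No

(Stock=730, Reorder=8): 1 row → {SKU,Store} = (white, M76) ✓
(Stock=720, Reorder=1): 2 rows → {SKU,Store} = (blue, M74), (blue, M74) ✓
(Stock=726, Reorder=6): 1 row → {SKU,Store} = (blue, M76) ✓
(Stock=720, Reorder=6): 2 rows → {SKU,Store} takes values {(white, M75), (green, M86)} — violation
Two rows agree on {Stock, Reorder} but differ on {SKU, Store}, so {Stock, Reorder} → {SKU, Store} does not hold.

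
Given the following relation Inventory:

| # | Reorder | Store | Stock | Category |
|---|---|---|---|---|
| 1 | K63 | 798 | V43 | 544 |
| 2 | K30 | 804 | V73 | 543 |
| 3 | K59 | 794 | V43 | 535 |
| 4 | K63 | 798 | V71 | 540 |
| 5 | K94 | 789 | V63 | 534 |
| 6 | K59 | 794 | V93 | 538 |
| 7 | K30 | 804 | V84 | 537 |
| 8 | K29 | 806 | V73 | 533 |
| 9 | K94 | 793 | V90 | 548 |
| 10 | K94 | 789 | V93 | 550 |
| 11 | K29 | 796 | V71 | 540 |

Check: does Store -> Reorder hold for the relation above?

Store=798: rows 1, 4 → Reorder = K63, K63 ✓
Store=804: rows 2, 7 → Reorder = K30, K30 ✓
Store=794: rows 3, 6 → Reorder = K59, K59 ✓
Store=789: rows 5, 10 → Reorder = K94, K94 ✓
Store=806: row 8 → Reorder = K29 ✓
Store=793: row 9 → Reorder = K94 ✓
Store=796: row 11 → Reorder = K29 ✓
Every Store value is associated with a single Reorder value, so Store -> Reorder holds.

Yes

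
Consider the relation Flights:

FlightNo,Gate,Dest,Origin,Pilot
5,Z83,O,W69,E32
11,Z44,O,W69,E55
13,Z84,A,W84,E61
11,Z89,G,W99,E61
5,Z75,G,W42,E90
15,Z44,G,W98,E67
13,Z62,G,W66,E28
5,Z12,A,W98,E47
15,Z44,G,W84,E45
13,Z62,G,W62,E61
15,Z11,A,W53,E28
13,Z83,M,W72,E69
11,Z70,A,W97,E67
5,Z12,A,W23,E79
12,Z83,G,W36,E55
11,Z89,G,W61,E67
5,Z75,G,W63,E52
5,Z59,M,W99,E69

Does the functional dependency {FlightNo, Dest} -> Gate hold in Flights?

(FlightNo=5, Dest=O): 1 row → Gate = Z83 ✓
(FlightNo=11, Dest=O): 1 row → Gate = Z44 ✓
(FlightNo=13, Dest=A): 1 row → Gate = Z84 ✓
(FlightNo=11, Dest=G): 2 rows → Gate = Z89, Z89 ✓
(FlightNo=5, Dest=G): 2 rows → Gate = Z75, Z75 ✓
(FlightNo=15, Dest=G): 2 rows → Gate = Z44, Z44 ✓
(FlightNo=13, Dest=G): 2 rows → Gate = Z62, Z62 ✓
(FlightNo=5, Dest=A): 2 rows → Gate = Z12, Z12 ✓
(FlightNo=15, Dest=A): 1 row → Gate = Z11 ✓
(FlightNo=13, Dest=M): 1 row → Gate = Z83 ✓
(FlightNo=11, Dest=A): 1 row → Gate = Z70 ✓
(FlightNo=12, Dest=G): 1 row → Gate = Z83 ✓
(FlightNo=5, Dest=M): 1 row → Gate = Z59 ✓
Every {FlightNo, Dest} value is associated with a single Gate value, so {FlightNo, Dest} -> Gate holds.

Yes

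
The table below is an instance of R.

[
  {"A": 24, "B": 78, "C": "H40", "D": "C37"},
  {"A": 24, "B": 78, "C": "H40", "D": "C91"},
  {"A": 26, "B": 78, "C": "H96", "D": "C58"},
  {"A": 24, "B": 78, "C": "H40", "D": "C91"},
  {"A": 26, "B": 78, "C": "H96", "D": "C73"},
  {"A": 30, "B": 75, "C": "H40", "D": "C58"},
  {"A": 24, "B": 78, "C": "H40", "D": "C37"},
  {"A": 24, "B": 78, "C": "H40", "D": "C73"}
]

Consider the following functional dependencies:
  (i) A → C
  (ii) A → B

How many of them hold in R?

2

(i) A → C: every LHS value maps to a single RHS value — holds.
(ii) A → B: every LHS value maps to a single RHS value — holds.
2 of the 2 dependencies hold.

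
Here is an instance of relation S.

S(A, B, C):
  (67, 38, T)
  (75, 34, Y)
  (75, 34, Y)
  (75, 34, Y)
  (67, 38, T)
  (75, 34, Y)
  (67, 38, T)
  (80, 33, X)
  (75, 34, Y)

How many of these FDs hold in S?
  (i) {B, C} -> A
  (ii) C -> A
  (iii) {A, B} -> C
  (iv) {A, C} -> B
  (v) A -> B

5

(i) {B, C} -> A: every LHS value maps to a single RHS value — holds.
(ii) C -> A: every LHS value maps to a single RHS value — holds.
(iii) {A, B} -> C: every LHS value maps to a single RHS value — holds.
(iv) {A, C} -> B: every LHS value maps to a single RHS value — holds.
(v) A -> B: every LHS value maps to a single RHS value — holds.
5 of the 5 dependencies hold.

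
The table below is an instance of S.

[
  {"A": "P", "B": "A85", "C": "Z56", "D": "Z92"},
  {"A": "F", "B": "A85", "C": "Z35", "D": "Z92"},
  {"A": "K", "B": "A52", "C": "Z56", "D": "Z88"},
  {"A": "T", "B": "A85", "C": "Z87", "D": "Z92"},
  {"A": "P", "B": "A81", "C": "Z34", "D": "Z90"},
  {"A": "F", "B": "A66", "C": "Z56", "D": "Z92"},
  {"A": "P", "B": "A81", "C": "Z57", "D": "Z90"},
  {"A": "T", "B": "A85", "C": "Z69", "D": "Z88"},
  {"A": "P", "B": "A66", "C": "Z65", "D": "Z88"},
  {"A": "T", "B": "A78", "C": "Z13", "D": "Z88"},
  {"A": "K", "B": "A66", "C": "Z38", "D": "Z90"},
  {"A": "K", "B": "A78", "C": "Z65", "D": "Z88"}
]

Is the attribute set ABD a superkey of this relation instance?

Two distinct rows share (A=P, B=A81, D=Z90), so ABD does not determine every attribute — not a superkey.

No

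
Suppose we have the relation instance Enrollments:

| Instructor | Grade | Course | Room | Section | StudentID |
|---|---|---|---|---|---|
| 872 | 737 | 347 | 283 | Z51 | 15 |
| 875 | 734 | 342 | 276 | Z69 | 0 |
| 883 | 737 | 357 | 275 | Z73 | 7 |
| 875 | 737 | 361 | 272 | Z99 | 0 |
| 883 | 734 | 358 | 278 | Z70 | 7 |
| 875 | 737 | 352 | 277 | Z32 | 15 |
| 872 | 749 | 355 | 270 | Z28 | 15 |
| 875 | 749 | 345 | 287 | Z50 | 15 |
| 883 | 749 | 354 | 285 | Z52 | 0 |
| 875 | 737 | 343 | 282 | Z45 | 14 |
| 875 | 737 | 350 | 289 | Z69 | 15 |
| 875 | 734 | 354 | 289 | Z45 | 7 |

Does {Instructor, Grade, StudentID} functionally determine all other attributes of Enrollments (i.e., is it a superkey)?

No

Two distinct rows share (Instructor=875, Grade=737, StudentID=15), so {Instructor, Grade, StudentID} does not determine every attribute — not a superkey.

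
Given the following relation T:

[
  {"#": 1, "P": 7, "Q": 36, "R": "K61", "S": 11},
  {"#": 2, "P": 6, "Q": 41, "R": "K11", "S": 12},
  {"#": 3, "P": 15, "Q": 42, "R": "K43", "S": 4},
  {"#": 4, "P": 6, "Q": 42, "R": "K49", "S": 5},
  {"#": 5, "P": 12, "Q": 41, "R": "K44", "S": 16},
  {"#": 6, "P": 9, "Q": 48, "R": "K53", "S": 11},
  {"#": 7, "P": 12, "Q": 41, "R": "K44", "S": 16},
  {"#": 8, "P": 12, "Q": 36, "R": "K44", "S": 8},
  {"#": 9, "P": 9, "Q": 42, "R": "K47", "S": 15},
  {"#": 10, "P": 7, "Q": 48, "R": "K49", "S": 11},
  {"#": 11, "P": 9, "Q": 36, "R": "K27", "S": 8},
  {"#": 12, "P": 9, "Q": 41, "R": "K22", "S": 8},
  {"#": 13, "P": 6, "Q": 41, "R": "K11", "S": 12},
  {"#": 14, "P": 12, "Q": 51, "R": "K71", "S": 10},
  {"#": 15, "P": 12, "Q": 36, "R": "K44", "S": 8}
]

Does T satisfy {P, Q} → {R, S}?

(P=7, Q=36): row 1 → {R,S} = (K61, 11) ✓
(P=6, Q=41): rows 2, 13 → {R,S} = (K11, 12), (K11, 12) ✓
(P=15, Q=42): row 3 → {R,S} = (K43, 4) ✓
(P=6, Q=42): row 4 → {R,S} = (K49, 5) ✓
(P=12, Q=41): rows 5, 7 → {R,S} = (K44, 16), (K44, 16) ✓
(P=9, Q=48): row 6 → {R,S} = (K53, 11) ✓
(P=12, Q=36): rows 8, 15 → {R,S} = (K44, 8), (K44, 8) ✓
(P=9, Q=42): row 9 → {R,S} = (K47, 15) ✓
(P=7, Q=48): row 10 → {R,S} = (K49, 11) ✓
(P=9, Q=36): row 11 → {R,S} = (K27, 8) ✓
(P=9, Q=41): row 12 → {R,S} = (K22, 8) ✓
(P=12, Q=51): row 14 → {R,S} = (K71, 10) ✓
Every {P, Q} value is associated with a single {R, S} value, so {P, Q} → {R, S} holds.

Yes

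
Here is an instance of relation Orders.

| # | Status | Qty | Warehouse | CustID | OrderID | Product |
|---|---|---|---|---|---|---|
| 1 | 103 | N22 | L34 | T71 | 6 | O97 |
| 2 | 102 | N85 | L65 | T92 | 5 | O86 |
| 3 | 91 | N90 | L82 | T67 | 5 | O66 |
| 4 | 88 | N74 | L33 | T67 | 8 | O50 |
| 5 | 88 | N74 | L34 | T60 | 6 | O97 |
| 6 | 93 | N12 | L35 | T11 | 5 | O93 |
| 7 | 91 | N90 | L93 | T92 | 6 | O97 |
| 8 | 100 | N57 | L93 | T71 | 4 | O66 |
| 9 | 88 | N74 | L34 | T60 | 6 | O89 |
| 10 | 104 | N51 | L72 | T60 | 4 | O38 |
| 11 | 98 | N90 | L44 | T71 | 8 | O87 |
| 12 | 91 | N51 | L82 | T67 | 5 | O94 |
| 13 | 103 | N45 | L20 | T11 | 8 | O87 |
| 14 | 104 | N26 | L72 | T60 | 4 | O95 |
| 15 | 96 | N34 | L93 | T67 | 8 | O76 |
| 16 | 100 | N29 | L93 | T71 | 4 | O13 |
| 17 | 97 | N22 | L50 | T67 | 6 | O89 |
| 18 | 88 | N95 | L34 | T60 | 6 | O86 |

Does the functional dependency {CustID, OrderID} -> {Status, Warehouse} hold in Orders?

(CustID=T71, OrderID=6): row 1 → {Status,Warehouse} = (103, L34) ✓
(CustID=T92, OrderID=5): row 2 → {Status,Warehouse} = (102, L65) ✓
(CustID=T67, OrderID=5): rows 3, 12 → {Status,Warehouse} = (91, L82), (91, L82) ✓
(CustID=T67, OrderID=8): rows 4, 15 → {Status,Warehouse} takes values {(88, L33), (96, L93)} — violation
(CustID=T60, OrderID=6): rows 5, 9, 18 → {Status,Warehouse} = (88, L34), (88, L34), (88, L34) ✓
(CustID=T11, OrderID=5): row 6 → {Status,Warehouse} = (93, L35) ✓
(CustID=T92, OrderID=6): row 7 → {Status,Warehouse} = (91, L93) ✓
(CustID=T71, OrderID=4): rows 8, 16 → {Status,Warehouse} = (100, L93), (100, L93) ✓
(CustID=T60, OrderID=4): rows 10, 14 → {Status,Warehouse} = (104, L72), (104, L72) ✓
(CustID=T71, OrderID=8): row 11 → {Status,Warehouse} = (98, L44) ✓
(CustID=T11, OrderID=8): row 13 → {Status,Warehouse} = (103, L20) ✓
(CustID=T67, OrderID=6): row 17 → {Status,Warehouse} = (97, L50) ✓
Two rows agree on {CustID, OrderID} but differ on {Status, Warehouse}, so {CustID, OrderID} -> {Status, Warehouse} does not hold.

No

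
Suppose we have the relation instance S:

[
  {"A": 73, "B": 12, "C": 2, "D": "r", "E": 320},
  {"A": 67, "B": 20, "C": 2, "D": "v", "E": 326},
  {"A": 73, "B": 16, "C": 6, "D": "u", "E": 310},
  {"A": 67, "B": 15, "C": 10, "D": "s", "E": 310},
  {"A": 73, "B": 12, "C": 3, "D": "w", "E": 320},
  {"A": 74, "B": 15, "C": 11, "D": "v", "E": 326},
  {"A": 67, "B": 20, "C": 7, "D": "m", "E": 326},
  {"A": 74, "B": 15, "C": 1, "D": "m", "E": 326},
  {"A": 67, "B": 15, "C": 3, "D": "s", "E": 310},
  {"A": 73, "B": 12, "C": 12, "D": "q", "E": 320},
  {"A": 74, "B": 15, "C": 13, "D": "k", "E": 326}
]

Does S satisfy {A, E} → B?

(A=73, E=320): 3 rows → B = 12, 12, 12 ✓
(A=67, E=326): 2 rows → B = 20, 20 ✓
(A=73, E=310): 1 row → B = 16 ✓
(A=67, E=310): 2 rows → B = 15, 15 ✓
(A=74, E=326): 3 rows → B = 15, 15, 15 ✓
Every {A, E} value is associated with a single B value, so {A, E} → B holds.

Yes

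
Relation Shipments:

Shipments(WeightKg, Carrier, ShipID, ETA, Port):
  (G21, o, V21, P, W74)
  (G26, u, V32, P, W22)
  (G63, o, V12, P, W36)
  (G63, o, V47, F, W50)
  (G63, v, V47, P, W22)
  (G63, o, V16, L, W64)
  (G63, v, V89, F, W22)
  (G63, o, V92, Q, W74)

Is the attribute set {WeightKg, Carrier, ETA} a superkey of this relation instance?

All 8 rows have distinct {WeightKg, Carrier, ETA} values, so {WeightKg, Carrier, ETA} → (all attributes) holds and {WeightKg, Carrier, ETA} is a superkey.

Yes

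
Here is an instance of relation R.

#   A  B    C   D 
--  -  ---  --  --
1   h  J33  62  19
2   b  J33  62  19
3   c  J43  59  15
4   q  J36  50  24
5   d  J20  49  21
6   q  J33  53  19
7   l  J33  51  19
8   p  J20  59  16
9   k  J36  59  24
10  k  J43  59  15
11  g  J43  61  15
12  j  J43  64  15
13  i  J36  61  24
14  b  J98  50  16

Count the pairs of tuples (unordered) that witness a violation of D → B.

1

D=19: all 4 rows agree on B — 0 pairs.
D=15: all 4 rows agree on B — 0 pairs.
D=24: all 3 rows agree on B — 0 pairs.
D=16: violating pairs (8,14) — 1 pair.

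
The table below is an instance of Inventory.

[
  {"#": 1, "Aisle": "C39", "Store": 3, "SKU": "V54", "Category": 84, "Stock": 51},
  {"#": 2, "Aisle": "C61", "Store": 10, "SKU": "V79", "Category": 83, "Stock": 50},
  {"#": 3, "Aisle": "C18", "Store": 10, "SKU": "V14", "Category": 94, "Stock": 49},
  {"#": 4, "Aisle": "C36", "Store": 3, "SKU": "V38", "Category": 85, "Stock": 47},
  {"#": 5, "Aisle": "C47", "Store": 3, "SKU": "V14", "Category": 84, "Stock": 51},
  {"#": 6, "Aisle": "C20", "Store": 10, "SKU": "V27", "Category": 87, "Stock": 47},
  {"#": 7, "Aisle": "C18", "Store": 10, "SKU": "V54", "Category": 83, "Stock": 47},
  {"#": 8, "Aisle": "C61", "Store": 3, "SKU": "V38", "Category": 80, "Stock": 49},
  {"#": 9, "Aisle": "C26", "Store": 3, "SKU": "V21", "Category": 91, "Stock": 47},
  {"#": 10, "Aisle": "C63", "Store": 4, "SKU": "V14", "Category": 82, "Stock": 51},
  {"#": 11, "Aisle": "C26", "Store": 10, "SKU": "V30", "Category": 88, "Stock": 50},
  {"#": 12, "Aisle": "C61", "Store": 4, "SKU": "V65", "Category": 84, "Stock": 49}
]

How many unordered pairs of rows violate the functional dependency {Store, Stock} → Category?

3

(Store=3, Stock=51): all 2 rows agree on Category — 0 pairs.
(Store=10, Stock=50): violating pairs (2,11) — 1 pair.
(Store=3, Stock=47): violating pairs (4,9) — 1 pair.
(Store=10, Stock=47): violating pairs (6,7) — 1 pair.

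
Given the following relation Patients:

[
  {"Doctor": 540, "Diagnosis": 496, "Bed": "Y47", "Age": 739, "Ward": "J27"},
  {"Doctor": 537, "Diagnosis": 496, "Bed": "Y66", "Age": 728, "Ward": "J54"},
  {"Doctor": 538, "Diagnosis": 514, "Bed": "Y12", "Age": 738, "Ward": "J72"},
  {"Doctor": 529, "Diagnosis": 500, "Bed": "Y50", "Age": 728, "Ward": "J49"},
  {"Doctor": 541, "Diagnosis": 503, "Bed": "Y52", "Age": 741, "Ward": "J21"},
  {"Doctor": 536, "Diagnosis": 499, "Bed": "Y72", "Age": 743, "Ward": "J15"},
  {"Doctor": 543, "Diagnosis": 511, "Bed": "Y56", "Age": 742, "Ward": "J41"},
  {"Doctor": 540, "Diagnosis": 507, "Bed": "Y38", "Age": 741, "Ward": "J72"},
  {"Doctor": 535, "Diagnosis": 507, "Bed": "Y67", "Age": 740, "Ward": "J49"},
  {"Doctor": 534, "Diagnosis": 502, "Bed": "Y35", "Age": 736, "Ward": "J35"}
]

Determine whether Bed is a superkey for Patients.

All 10 rows have distinct Bed values, so Bed → (all attributes) holds and Bed is a superkey.

Yes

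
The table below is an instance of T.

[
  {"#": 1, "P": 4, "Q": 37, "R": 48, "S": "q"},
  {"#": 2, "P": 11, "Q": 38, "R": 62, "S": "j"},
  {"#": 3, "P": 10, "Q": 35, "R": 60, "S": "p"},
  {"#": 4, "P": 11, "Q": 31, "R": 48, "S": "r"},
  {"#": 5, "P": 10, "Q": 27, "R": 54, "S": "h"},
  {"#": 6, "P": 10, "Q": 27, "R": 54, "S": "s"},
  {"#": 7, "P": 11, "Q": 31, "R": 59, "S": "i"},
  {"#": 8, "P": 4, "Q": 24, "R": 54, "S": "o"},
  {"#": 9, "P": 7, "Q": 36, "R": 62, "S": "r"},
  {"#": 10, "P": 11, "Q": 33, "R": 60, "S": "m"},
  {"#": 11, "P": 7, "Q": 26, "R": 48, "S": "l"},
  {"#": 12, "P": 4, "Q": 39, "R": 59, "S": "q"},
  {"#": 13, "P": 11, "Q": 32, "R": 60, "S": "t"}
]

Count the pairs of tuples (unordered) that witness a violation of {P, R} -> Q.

1

(P=10, R=54): all 2 rows agree on Q — 0 pairs.
(P=11, R=60): violating pairs (10,13) — 1 pair.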